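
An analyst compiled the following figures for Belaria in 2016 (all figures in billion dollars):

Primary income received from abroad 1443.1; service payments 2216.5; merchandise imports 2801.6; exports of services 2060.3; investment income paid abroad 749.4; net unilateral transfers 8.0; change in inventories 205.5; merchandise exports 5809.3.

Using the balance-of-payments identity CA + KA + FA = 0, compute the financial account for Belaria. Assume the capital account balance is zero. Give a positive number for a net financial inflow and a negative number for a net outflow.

-3553.2

Goods balance = 5809.3 - 2801.6 = 3007.7
Services balance = 2060.3 - 2216.5 = -156.2
Trade balance (goods + services) = 3007.7 + (-156.2) = 2851.5
Net primary income = 1443.1 - 749.4 = 693.7
Net secondary income = 8.0
Current account = 2851.5 + 693.7 + 8.0 = 3553.2
Financial account = -(3553.2) = -3553.2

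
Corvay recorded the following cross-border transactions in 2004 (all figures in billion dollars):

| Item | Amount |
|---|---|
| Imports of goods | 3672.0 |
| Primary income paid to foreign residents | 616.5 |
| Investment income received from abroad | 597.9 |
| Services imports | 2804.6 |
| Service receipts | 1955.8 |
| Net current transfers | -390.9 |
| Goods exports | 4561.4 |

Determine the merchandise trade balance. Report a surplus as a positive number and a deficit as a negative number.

889.4

Goods balance = 4561.4 - 3672.0 = 889.4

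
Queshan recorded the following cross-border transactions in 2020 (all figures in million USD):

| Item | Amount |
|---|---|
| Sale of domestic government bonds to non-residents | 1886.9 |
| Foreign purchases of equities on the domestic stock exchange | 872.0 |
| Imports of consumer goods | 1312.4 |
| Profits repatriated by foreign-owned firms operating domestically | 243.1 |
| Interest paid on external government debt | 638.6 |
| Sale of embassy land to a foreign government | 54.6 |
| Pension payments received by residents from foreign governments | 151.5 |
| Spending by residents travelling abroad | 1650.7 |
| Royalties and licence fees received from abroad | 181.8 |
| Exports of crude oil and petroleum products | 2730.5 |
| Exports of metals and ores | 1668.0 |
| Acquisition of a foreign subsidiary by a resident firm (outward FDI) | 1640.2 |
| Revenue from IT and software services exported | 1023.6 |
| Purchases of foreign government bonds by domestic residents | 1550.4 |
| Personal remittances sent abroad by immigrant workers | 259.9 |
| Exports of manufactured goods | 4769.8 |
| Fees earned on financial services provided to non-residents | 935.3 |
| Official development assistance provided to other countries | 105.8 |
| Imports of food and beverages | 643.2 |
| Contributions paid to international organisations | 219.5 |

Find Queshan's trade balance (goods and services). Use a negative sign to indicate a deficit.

Goods: 4769.8 + 2730.5 - 643.2 - 1312.4 + 1668.0 = 7212.7
Services: 935.3 + 181.8 - 1650.7 + 1023.6 = 490.0
Trade balance = 7212.7 + 490.0 = 7702.7
(Excluded from the trade balance — financial account: sale of domestic government bonds to non-residents 1886.9, foreign purchases of equities on the domestic stock exchange 872.0, acquisition of a foreign subsidiary by a resident firm (outward FDI) 1640.2, purchases of foreign government bonds by domestic residents 1550.4; primary income: profits repatriated by foreign-owned firms operating domestically 243.1, interest paid on external government debt 638.6; capital account: sale of embassy land to a foreign government 54.6; secondary income: pension payments received by residents from foreign governments 151.5, personal remittances sent abroad by immigrant workers 259.9, official development assistance provided to other countries 105.8, contributions paid to international organisations 219.5.)

7702.7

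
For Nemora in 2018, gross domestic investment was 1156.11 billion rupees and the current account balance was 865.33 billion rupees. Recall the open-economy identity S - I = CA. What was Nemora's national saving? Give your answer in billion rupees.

2021.44

S = I + CA = 1156.11 + 865.33 = 2021.44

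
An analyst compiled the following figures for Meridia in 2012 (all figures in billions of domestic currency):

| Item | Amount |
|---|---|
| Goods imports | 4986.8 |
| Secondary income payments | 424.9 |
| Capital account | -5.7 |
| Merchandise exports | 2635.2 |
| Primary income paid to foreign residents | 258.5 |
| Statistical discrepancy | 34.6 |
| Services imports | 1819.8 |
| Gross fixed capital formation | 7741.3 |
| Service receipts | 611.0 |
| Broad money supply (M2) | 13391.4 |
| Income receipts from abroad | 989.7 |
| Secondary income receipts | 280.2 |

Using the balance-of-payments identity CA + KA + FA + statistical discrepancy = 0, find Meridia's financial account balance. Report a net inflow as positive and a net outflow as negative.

2945.0

Goods balance = 2635.2 - 4986.8 = -2351.6
Services balance = 611.0 - 1819.8 = -1208.8
Trade balance (goods + services) = -2351.6 + (-1208.8) = -3560.4
Net primary income = 989.7 - 258.5 = 731.2
Net secondary income = 280.2 - 424.9 = -144.7
Current account = -3560.4 + 731.2 + (-144.7) = -2973.9
Financial account = -(-2973.9 + (-5.7) + 34.6) = 2945.0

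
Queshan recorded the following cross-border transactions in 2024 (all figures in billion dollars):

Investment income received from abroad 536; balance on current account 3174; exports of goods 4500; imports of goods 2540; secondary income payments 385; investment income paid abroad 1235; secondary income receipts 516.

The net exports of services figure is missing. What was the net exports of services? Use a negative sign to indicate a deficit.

1782

Current account = goods balance + services balance + net primary income + net secondary income
Sum of the known components = 1392
Net exports of services = CA - (known components) = 3174 - 1392 = 1782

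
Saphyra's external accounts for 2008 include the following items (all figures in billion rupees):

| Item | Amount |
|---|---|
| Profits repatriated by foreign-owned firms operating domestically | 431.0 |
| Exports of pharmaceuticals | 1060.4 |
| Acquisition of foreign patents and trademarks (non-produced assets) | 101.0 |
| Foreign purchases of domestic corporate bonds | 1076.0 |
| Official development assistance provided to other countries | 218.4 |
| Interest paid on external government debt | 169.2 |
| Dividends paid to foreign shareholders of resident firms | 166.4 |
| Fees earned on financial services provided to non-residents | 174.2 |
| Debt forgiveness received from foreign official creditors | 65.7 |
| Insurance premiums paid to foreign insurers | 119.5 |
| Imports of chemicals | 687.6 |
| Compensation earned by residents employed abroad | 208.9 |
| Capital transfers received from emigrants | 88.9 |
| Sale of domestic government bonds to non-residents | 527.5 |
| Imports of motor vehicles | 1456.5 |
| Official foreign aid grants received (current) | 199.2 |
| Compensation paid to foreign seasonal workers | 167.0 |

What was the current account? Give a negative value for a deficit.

-1772.9

Goods: 1060.4 - 687.6 - 1456.5 = -1083.7
Services: 174.2 - 119.5 = 54.7
Primary income: -167.0 - 169.2 - 431.0 - 166.4 + 208.9 = -724.7
Secondary income: 199.2 - 218.4 = -19.2
Current account = (-1083.7) + 54.7 + (-724.7) + (-19.2) = -1772.9
(Excluded from the current account — capital account: acquisition of foreign patents and trademarks (non-produced assets) 101.0, debt forgiveness received from foreign official creditors 65.7, capital transfers received from emigrants 88.9; financial account: foreign purchases of domestic corporate bonds 1076.0, sale of domestic government bonds to non-residents 527.5.)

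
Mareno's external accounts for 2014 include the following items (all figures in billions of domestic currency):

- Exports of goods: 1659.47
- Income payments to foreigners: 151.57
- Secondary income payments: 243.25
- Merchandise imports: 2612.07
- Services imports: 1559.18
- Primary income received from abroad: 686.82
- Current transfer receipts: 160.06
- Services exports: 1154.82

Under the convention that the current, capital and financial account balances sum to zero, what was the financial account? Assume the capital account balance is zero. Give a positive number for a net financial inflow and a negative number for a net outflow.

904.90

Goods balance = 1659.47 - 2612.07 = -952.60
Services balance = 1154.82 - 1559.18 = -404.36
Trade balance (goods + services) = -952.60 + (-404.36) = -1356.96
Net primary income = 686.82 - 151.57 = 535.25
Net secondary income = 160.06 - 243.25 = -83.19
Current account = -1356.96 + 535.25 + (-83.19) = -904.90
Financial account = -(-904.90) = 904.90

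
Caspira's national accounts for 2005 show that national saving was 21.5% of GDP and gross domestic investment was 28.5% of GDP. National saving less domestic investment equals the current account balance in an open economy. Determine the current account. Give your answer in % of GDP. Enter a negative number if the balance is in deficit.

CA = S - I = 21.5 - 28.5 = -7.0

-7.0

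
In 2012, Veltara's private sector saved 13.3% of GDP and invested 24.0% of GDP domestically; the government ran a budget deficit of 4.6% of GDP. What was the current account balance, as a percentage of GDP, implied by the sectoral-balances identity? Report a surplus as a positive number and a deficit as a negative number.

-15.3

By the sectoral-balances identity, CA = (S_private - I) + (T - G).
Private balance = 13.3 - 24.0 = -10.7
Government balance (T - G) = -4.6
CA = -10.7 + (-4.6) = -15.3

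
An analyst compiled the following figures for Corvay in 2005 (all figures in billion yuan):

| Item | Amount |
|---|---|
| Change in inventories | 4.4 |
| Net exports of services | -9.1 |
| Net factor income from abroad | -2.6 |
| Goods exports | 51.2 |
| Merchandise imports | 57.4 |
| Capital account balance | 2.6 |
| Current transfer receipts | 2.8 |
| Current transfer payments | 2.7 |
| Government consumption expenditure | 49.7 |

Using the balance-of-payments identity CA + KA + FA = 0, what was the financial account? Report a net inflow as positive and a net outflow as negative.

Goods balance = 51.2 - 57.4 = -6.2
Services balance = -9.1
Trade balance (goods + services) = -6.2 + (-9.1) = -15.3
Net primary income = -2.6
Net secondary income = 2.8 - 2.7 = 0.1
Current account = -15.3 + (-2.6) + 0.1 = -17.8
Financial account = -(-17.8 + 2.6) = 15.2

15.2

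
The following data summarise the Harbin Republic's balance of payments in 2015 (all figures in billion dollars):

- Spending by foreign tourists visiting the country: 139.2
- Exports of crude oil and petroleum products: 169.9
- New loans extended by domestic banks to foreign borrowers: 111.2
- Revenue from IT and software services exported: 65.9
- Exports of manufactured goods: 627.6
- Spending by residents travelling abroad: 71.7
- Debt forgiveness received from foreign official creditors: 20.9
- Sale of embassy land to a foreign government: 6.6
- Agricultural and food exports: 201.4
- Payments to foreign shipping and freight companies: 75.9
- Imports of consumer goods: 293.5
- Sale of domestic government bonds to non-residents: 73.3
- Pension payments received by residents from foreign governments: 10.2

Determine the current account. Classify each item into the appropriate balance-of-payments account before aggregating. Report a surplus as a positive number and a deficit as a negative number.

Goods: -293.5 + 627.6 + 169.9 + 201.4 = 705.4
Services: -75.9 + 139.2 - 71.7 + 65.9 = 57.5
Secondary income: 10.2
Current account = 705.4 + 57.5 + 10.2 = 773.1
(Excluded from the current account — financial account: new loans extended by domestic banks to foreign borrowers 111.2, sale of domestic government bonds to non-residents 73.3; capital account: debt forgiveness received from foreign official creditors 20.9, sale of embassy land to a foreign government 6.6.)

773.1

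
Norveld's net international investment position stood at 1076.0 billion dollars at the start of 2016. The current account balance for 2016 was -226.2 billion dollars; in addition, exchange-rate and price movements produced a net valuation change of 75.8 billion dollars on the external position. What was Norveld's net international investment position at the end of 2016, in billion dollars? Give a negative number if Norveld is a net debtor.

Change in NIIP = current account + net valuation change = -226.2 + 75.8 = -150.4
End-of-year NIIP = 1076.0 + (-150.4) = 925.6

925.6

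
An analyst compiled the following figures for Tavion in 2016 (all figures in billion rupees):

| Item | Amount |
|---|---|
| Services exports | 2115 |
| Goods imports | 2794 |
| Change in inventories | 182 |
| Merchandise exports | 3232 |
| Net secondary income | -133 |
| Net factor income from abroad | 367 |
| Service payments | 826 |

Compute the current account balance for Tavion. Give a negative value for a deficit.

1961

Goods balance = 3232 - 2794 = 438
Services balance = 2115 - 826 = 1289
Trade balance (goods + services) = 438 + 1289 = 1727
Net primary income = 367
Net secondary income = -133
Current account = 1727 + 367 + (-133) = 1961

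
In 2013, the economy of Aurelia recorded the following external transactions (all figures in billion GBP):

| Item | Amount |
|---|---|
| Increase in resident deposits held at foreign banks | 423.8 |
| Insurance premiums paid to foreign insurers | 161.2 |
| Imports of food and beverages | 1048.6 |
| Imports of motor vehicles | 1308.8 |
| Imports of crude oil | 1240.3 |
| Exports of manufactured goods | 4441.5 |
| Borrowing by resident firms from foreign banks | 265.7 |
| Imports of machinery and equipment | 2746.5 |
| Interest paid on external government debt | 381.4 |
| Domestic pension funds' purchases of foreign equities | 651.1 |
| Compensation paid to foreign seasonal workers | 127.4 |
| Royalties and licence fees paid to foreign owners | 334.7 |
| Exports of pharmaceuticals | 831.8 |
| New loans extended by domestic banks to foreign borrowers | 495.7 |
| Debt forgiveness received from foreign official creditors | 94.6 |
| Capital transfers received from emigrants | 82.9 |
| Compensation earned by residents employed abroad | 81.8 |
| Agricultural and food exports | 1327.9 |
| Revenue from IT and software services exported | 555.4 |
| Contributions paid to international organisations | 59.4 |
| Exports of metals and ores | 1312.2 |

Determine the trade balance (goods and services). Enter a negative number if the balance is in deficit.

1628.7

Goods: 1327.9 + 4441.5 + 831.8 - 1308.8 - 1240.3 + 1312.2 - 1048.6 - 2746.5 = 1569.2
Services: 555.4 - 334.7 - 161.2 = 59.5
Trade balance = 1569.2 + 59.5 = 1628.7
(Excluded from the trade balance — financial account: increase in resident deposits held at foreign banks 423.8, borrowing by resident firms from foreign banks 265.7, domestic pension funds' purchases of foreign equities 651.1, new loans extended by domestic banks to foreign borrowers 495.7; primary income: interest paid on external government debt 381.4, compensation paid to foreign seasonal workers 127.4, compensation earned by residents employed abroad 81.8; capital account: debt forgiveness received from foreign official creditors 94.6, capital transfers received from emigrants 82.9; secondary income: contributions paid to international organisations 59.4.)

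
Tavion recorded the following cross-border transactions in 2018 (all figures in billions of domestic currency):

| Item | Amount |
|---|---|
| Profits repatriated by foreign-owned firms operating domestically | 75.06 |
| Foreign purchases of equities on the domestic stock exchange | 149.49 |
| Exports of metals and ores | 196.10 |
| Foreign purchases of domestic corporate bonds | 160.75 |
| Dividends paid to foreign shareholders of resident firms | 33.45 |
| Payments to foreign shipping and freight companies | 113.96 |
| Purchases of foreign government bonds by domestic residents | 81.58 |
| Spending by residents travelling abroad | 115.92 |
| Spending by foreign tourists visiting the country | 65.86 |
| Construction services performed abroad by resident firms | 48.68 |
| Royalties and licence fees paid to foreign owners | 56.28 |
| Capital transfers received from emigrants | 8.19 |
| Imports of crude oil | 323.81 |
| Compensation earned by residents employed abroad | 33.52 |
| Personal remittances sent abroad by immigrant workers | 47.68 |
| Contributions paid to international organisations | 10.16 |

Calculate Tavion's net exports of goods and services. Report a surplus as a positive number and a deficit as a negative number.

Goods: -323.81 + 196.10 = -127.71
Services: 48.68 - 115.92 + 65.86 - 113.96 - 56.28 = -171.62
Trade balance = -127.71 + (-171.62) = -299.33
(Excluded from the trade balance — primary income: profits repatriated by foreign-owned firms operating domestically 75.06, dividends paid to foreign shareholders of resident firms 33.45, compensation earned by residents employed abroad 33.52; financial account: foreign purchases of equities on the domestic stock exchange 149.49, foreign purchases of domestic corporate bonds 160.75, purchases of foreign government bonds by domestic residents 81.58; capital account: capital transfers received from emigrants 8.19; secondary income: personal remittances sent abroad by immigrant workers 47.68, contributions paid to international organisations 10.16.)

-299.33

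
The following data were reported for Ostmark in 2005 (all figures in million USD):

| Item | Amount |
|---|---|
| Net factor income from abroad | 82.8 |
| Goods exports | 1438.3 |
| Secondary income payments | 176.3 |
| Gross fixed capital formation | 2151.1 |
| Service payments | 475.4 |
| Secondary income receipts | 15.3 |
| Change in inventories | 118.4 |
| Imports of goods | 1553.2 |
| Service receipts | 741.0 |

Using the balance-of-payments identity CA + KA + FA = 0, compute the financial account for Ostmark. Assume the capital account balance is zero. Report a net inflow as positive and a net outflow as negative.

-72.5

Goods balance = 1438.3 - 1553.2 = -114.9
Services balance = 741.0 - 475.4 = 265.6
Trade balance (goods + services) = -114.9 + 265.6 = 150.7
Net primary income = 82.8
Net secondary income = 15.3 - 176.3 = -161.0
Current account = 150.7 + 82.8 + (-161.0) = 72.5
Financial account = -(72.5) = -72.5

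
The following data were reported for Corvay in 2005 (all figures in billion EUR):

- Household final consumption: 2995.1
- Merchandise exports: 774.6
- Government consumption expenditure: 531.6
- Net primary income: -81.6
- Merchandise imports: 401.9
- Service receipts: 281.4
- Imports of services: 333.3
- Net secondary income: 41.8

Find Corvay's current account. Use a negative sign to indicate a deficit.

281.0

Goods balance = 774.6 - 401.9 = 372.7
Services balance = 281.4 - 333.3 = -51.9
Trade balance (goods + services) = 372.7 + (-51.9) = 320.8
Net primary income = -81.6
Net secondary income = 41.8
Current account = 320.8 + (-81.6) + 41.8 = 281.0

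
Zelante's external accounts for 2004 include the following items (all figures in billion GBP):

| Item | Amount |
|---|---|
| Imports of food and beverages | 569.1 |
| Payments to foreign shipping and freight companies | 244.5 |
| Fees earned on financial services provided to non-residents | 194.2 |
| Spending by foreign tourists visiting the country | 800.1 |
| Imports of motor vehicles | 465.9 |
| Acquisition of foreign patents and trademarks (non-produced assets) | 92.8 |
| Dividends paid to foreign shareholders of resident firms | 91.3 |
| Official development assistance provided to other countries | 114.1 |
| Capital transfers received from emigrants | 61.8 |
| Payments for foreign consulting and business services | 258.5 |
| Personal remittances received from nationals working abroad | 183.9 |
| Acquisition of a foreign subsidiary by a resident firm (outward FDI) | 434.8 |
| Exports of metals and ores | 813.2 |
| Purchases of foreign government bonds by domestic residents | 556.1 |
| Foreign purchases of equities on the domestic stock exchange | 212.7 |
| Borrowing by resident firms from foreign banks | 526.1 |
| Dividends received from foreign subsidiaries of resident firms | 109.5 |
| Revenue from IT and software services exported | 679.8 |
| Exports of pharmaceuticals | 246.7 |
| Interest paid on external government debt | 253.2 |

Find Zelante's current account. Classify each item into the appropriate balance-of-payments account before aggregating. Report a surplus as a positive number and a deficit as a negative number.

1030.8

Goods: -465.9 + 813.2 + 246.7 - 569.1 = 24.9
Services: -258.5 + 194.2 - 244.5 + 679.8 + 800.1 = 1171.1
Primary income: 109.5 - 91.3 - 253.2 = -235.0
Secondary income: 183.9 - 114.1 = 69.8
Current account = 24.9 + 1171.1 + (-235.0) + 69.8 = 1030.8
(Excluded from the current account — capital account: acquisition of foreign patents and trademarks (non-produced assets) 92.8, capital transfers received from emigrants 61.8; financial account: acquisition of a foreign subsidiary by a resident firm (outward FDI) 434.8, purchases of foreign government bonds by domestic residents 556.1, foreign purchases of equities on the domestic stock exchange 212.7, borrowing by resident firms from foreign banks 526.1.)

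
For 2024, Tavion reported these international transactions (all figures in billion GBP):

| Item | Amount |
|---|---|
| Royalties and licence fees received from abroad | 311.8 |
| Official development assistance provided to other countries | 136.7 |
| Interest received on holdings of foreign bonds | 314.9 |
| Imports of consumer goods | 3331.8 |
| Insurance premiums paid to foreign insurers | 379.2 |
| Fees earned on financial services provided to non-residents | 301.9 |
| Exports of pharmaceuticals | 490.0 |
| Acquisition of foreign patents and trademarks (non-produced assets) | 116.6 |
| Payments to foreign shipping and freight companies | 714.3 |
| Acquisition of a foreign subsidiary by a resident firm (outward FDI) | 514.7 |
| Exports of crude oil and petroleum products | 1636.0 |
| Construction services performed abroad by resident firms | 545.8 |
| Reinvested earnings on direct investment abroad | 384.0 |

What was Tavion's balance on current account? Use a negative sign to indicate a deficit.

-577.6

Goods: 490.0 + 1636.0 - 3331.8 = -1205.8
Services: 311.8 + 301.9 + 545.8 - 379.2 - 714.3 = 66.0
Primary income: 384.0 + 314.9 = 698.9
Secondary income: -136.7
Current account = (-1205.8) + 66.0 + 698.9 + (-136.7) = -577.6
(Excluded from the current account — capital account: acquisition of foreign patents and trademarks (non-produced assets) 116.6; financial account: acquisition of a foreign subsidiary by a resident firm (outward FDI) 514.7.)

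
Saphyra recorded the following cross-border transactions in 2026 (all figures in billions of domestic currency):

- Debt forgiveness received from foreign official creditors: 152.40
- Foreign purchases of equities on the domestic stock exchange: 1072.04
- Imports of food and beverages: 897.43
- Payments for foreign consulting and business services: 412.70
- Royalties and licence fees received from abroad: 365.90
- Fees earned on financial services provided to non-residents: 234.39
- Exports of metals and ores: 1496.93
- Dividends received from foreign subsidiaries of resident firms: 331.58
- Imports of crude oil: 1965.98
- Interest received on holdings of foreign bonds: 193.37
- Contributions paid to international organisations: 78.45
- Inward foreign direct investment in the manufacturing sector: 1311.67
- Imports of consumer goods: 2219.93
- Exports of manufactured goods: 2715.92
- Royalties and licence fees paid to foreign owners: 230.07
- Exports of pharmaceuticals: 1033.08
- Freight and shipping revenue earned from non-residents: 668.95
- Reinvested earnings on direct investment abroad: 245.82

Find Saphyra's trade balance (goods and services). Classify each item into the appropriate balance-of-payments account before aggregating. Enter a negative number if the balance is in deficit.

789.06

Goods: 1033.08 + 2715.92 - 897.43 + 1496.93 - 2219.93 - 1965.98 = 162.59
Services: 365.90 + 668.95 - 412.70 + 234.39 - 230.07 = 626.47
Trade balance = 162.59 + 626.47 = 789.06
(Excluded from the trade balance — capital account: debt forgiveness received from foreign official creditors 152.40; financial account: foreign purchases of equities on the domestic stock exchange 1072.04, inward foreign direct investment in the manufacturing sector 1311.67; primary income: dividends received from foreign subsidiaries of resident firms 331.58, interest received on holdings of foreign bonds 193.37, reinvested earnings on direct investment abroad 245.82; secondary income: contributions paid to international organisations 78.45.)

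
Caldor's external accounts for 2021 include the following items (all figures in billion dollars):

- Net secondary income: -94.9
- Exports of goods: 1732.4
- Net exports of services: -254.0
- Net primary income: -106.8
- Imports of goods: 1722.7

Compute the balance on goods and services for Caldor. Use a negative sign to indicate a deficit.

-244.3

Goods balance = 1732.4 - 1722.7 = 9.7
Services balance = -254.0
Trade balance (goods + services) = 9.7 + (-254.0) = -244.3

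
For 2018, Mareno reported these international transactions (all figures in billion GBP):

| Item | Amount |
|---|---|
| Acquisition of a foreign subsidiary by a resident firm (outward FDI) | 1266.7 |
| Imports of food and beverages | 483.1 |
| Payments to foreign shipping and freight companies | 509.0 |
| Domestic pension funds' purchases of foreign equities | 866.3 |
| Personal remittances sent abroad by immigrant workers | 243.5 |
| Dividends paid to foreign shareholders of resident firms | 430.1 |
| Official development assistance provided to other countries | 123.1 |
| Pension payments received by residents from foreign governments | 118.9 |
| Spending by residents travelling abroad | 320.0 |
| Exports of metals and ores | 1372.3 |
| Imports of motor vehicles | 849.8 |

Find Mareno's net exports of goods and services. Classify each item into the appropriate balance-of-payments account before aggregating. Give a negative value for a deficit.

-789.6

Goods: -483.1 - 849.8 + 1372.3 = 39.4
Services: -320.0 - 509.0 = -829.0
Trade balance = 39.4 + (-829.0) = -789.6
(Excluded from the trade balance — financial account: acquisition of a foreign subsidiary by a resident firm (outward FDI) 1266.7, domestic pension funds' purchases of foreign equities 866.3; secondary income: personal remittances sent abroad by immigrant workers 243.5, official development assistance provided to other countries 123.1, pension payments received by residents from foreign governments 118.9; primary income: dividends paid to foreign shareholders of resident firms 430.1.)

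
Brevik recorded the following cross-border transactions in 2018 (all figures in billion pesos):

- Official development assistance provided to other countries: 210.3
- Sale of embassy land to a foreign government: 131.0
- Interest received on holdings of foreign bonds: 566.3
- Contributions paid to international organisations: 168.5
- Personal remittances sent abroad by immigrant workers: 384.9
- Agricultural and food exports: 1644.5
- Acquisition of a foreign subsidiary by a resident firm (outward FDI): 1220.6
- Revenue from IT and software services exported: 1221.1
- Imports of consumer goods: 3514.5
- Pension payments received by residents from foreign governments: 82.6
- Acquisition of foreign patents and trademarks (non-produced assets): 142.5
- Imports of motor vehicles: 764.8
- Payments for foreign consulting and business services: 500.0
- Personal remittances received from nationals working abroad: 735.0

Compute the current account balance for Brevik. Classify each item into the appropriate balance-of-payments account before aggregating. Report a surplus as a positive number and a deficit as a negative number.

Goods: -3514.5 - 764.8 + 1644.5 = -2634.8
Services: -500.0 + 1221.1 = 721.1
Primary income: 566.3
Secondary income: -384.9 - 210.3 + 82.6 - 168.5 + 735.0 = 53.9
Current account = (-2634.8) + 721.1 + 566.3 + 53.9 = -1293.5
(Excluded from the current account — capital account: sale of embassy land to a foreign government 131.0, acquisition of foreign patents and trademarks (non-produced assets) 142.5; financial account: acquisition of a foreign subsidiary by a resident firm (outward FDI) 1220.6.)

-1293.5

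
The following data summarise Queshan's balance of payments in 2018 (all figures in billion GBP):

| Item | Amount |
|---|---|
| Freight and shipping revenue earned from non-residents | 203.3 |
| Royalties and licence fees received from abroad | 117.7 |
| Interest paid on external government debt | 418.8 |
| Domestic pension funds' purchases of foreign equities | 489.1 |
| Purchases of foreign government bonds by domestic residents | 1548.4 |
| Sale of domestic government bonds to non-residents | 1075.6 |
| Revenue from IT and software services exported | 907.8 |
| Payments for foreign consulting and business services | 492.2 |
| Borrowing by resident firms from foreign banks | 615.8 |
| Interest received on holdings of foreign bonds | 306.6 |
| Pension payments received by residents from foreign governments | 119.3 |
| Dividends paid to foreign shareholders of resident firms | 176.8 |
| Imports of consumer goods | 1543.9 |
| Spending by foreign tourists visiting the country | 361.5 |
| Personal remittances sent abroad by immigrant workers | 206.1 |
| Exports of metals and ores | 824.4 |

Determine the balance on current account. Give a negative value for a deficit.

Goods: 824.4 - 1543.9 = -719.5
Services: -492.2 + 203.3 + 117.7 + 361.5 + 907.8 = 1098.1
Primary income: -176.8 + 306.6 - 418.8 = -289.0
Secondary income: -206.1 + 119.3 = -86.8
Current account = (-719.5) + 1098.1 + (-289.0) + (-86.8) = 2.8
(Excluded from the current account — financial account: domestic pension funds' purchases of foreign equities 489.1, purchases of foreign government bonds by domestic residents 1548.4, sale of domestic government bonds to non-residents 1075.6, borrowing by resident firms from foreign banks 615.8.)

2.8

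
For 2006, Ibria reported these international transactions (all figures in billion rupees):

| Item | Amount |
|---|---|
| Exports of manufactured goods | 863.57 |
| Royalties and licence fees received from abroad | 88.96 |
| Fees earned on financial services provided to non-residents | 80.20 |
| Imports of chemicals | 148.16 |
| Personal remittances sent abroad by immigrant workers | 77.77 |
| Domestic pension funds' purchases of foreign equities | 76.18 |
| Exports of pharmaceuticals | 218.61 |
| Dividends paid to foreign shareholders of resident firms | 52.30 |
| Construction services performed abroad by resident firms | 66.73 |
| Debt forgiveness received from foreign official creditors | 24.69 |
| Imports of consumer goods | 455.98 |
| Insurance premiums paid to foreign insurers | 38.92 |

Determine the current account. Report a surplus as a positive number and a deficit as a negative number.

Goods: 218.61 - 455.98 - 148.16 + 863.57 = 478.04
Services: 66.73 + 80.20 - 38.92 + 88.96 = 196.97
Primary income: -52.30
Secondary income: -77.77
Current account = 478.04 + 196.97 + (-52.30) + (-77.77) = 544.94
(Excluded from the current account — financial account: domestic pension funds' purchases of foreign equities 76.18; capital account: debt forgiveness received from foreign official creditors 24.69.)

544.94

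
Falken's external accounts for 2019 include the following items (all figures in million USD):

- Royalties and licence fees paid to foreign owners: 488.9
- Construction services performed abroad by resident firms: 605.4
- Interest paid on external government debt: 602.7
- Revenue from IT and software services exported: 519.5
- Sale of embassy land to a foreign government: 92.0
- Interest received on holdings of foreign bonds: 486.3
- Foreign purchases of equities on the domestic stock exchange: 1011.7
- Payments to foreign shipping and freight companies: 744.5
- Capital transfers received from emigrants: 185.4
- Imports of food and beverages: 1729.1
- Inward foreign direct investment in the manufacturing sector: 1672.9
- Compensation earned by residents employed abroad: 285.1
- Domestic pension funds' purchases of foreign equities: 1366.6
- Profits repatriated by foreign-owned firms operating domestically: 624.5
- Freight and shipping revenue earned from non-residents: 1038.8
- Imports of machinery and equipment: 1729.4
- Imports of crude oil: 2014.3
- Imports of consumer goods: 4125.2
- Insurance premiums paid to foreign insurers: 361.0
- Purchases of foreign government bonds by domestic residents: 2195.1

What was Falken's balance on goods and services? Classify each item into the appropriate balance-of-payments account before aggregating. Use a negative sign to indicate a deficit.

Goods: -4125.2 - 1729.1 - 2014.3 - 1729.4 = -9598.0
Services: -744.5 - 361.0 + 519.5 + 605.4 + 1038.8 - 488.9 = 569.3
Trade balance = -9598.0 + 569.3 = -9028.7
(Excluded from the trade balance — primary income: interest paid on external government debt 602.7, interest received on holdings of foreign bonds 486.3, compensation earned by residents employed abroad 285.1, profits repatriated by foreign-owned firms operating domestically 624.5; capital account: sale of embassy land to a foreign government 92.0, capital transfers received from emigrants 185.4; financial account: foreign purchases of equities on the domestic stock exchange 1011.7, inward foreign direct investment in the manufacturing sector 1672.9, domestic pension funds' purchases of foreign equities 1366.6, purchases of foreign government bonds by domestic residents 2195.1.)

-9028.7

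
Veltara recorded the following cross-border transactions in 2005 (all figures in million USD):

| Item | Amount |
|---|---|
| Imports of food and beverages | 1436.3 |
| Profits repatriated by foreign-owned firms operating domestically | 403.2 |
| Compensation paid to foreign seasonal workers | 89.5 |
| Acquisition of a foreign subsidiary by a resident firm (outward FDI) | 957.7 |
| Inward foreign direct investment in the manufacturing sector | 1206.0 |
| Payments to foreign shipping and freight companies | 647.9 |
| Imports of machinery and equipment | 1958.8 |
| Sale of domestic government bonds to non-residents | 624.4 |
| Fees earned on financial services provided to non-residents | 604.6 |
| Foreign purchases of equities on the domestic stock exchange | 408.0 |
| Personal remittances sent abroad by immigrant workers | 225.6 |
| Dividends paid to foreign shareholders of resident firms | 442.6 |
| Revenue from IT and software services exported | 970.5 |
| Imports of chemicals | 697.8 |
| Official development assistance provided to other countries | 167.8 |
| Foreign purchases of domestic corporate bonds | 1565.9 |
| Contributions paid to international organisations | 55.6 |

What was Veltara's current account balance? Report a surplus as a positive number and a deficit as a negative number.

-4550.0

Goods: -1436.3 - 1958.8 - 697.8 = -4092.9
Services: 604.6 - 647.9 + 970.5 = 927.2
Primary income: -403.2 - 442.6 - 89.5 = -935.3
Secondary income: -55.6 - 167.8 - 225.6 = -449.0
Current account = (-4092.9) + 927.2 + (-935.3) + (-449.0) = -4550.0
(Excluded from the current account — financial account: acquisition of a foreign subsidiary by a resident firm (outward FDI) 957.7, inward foreign direct investment in the manufacturing sector 1206.0, sale of domestic government bonds to non-residents 624.4, foreign purchases of equities on the domestic stock exchange 408.0, foreign purchases of domestic corporate bonds 1565.9.)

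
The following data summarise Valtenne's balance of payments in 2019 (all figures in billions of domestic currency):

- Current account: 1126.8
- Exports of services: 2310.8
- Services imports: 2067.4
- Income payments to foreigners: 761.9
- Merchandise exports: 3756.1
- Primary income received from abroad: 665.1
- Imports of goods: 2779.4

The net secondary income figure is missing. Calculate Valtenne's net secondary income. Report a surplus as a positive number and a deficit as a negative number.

3.5

Current account = goods balance + services balance + net primary income + net secondary income
Sum of the known components = 1123.3
Net secondary income = CA - (known components) = 1126.8 - 1123.3 = 3.5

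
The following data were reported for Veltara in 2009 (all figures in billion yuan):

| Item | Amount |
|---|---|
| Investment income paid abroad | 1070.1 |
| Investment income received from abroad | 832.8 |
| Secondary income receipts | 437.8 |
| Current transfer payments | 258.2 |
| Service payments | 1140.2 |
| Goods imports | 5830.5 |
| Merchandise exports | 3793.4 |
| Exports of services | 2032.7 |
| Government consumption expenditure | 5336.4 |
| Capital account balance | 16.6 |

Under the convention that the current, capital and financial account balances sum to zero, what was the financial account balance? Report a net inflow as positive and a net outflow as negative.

Goods balance = 3793.4 - 5830.5 = -2037.1
Services balance = 2032.7 - 1140.2 = 892.5
Trade balance (goods + services) = -2037.1 + 892.5 = -1144.6
Net primary income = 832.8 - 1070.1 = -237.3
Net secondary income = 437.8 - 258.2 = 179.6
Current account = -1144.6 + (-237.3) + 179.6 = -1202.3
Financial account = -(-1202.3 + 16.6) = 1185.7

1185.7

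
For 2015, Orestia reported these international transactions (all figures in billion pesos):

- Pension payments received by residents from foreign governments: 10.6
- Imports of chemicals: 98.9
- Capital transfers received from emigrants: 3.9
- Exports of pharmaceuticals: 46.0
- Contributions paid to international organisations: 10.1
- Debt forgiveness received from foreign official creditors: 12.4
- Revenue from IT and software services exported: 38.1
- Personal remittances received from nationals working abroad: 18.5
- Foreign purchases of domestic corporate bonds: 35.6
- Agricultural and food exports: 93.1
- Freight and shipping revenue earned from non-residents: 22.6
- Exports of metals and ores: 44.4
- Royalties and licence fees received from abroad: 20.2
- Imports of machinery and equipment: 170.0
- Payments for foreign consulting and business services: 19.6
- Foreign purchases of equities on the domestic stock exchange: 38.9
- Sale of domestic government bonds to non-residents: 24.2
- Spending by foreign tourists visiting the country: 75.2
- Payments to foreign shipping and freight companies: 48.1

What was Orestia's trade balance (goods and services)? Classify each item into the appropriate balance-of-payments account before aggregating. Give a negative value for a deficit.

Goods: 46.0 + 93.1 - 170.0 + 44.4 - 98.9 = -85.4
Services: -48.1 + 75.2 + 20.2 + 22.6 - 19.6 + 38.1 = 88.4
Trade balance = -85.4 + 88.4 = 3.0
(Excluded from the trade balance — secondary income: pension payments received by residents from foreign governments 10.6, contributions paid to international organisations 10.1, personal remittances received from nationals working abroad 18.5; capital account: capital transfers received from emigrants 3.9, debt forgiveness received from foreign official creditors 12.4; financial account: foreign purchases of domestic corporate bonds 35.6, foreign purchases of equities on the domestic stock exchange 38.9, sale of domestic government bonds to non-residents 24.2.)

3.0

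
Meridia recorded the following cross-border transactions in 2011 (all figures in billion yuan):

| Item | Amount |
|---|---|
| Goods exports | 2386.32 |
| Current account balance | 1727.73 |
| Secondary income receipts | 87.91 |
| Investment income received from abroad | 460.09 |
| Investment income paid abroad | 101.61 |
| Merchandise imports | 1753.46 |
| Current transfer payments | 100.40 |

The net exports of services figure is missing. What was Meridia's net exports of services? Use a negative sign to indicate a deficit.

Current account = goods balance + services balance + net primary income + net secondary income
Sum of the known components = 978.85
Net exports of services = CA - (known components) = 1727.73 - 978.85 = 748.88

748.88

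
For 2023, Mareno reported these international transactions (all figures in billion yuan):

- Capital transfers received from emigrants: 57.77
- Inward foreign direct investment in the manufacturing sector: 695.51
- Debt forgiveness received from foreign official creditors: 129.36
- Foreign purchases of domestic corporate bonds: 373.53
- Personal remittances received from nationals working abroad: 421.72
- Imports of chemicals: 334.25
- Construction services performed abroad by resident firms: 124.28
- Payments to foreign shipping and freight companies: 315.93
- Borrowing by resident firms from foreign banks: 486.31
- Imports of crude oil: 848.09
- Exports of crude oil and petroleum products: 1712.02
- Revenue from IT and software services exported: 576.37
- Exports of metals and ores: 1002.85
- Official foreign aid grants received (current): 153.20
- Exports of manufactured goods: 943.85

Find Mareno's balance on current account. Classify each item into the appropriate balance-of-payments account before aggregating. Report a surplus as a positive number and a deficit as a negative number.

3436.02

Goods: -334.25 + 1002.85 + 943.85 + 1712.02 - 848.09 = 2476.38
Services: 576.37 - 315.93 + 124.28 = 384.72
Secondary income: 421.72 + 153.20 = 574.92
Current account = 2476.38 + 384.72 + 574.92 = 3436.02
(Excluded from the current account — capital account: capital transfers received from emigrants 57.77, debt forgiveness received from foreign official creditors 129.36; financial account: inward foreign direct investment in the manufacturing sector 695.51, foreign purchases of domestic corporate bonds 373.53, borrowing by resident firms from foreign banks 486.31.)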